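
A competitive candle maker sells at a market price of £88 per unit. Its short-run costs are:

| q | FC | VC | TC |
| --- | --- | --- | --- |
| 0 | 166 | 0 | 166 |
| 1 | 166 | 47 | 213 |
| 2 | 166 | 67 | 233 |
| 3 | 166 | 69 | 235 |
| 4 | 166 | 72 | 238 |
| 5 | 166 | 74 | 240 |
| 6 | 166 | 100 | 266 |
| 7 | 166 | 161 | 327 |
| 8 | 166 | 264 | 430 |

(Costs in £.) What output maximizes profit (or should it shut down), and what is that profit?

Compute π = P·q − TC at each output: q=0: -166; q=1: -125; q=2: -57; q=3: 29; q=4: 114; q=5: 200; q=6: 262; q=7: 289; q=8: 274.
Profit is maximized at q = 7. AVC there is 161/7 = £23 ≤ P, so producing beats shutting down (which would give -£166).

q = 7; profit = £289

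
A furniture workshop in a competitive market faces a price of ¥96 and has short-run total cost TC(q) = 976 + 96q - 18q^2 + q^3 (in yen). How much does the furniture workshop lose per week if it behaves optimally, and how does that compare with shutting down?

AVC = 96 - 18q + q^2; min AVC = ¥15 at q = 9. Since P = ¥96 ≥ min AVC, the firm produces.
With MC = 96 - 36q + 3q^2, P = MC on the upward-sloping part at q* = 12.
TR = 96·12 = 1152. TC = 976 + 288 = 1264. Profit = 1152 − 1264 = -¥112.
Shutting down would mean losing the fixed cost of ¥976, so operating at a loss of ¥112 is better by ¥864.

Profit = -¥112 at q = 12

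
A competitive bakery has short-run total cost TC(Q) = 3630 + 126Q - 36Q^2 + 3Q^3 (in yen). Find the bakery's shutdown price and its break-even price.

Shutdown price = ¥18; break-even price = ¥423

AVC = 126 - 36Q + 3Q^2; minimized at Q = 6, giving min AVC = ¥18. That is the shutdown price.
ATC = 3630/Q + 126 - 36Q + 3Q^2. Setting dATC/dQ = −3630/Q^2 − 36 + 6Q = 0 gives Q = 11 (since 6·11^3 − 36·11^2 = 3630).
min ATC = 3630/11 + 126 − 36·11 + 3·11^2 = ¥423. That is the break-even price.
For ¥18 ≤ P < ¥423 the firm produces at a loss; below ¥18 it shuts down.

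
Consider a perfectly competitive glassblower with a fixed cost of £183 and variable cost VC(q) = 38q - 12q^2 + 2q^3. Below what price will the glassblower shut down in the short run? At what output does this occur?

£20 per unit, at q = 3

The shutdown price is the minimum of AVC. VC = 38q - 12q^2 + 2q^3, so AVC = 38 - 12q + 2q^2.
At the minimum of AVC, MC = AVC. MC = 38 - 24q + 6q^2; setting MC = AVC gives 4q^2 - 12q = 0, so q = 3. min AVC = 20.
So the shutdown price is £20.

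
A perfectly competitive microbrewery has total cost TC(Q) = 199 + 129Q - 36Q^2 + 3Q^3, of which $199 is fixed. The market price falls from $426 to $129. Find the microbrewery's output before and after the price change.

Output falls from 11 to 8

MC = 129 - 72Q + 9Q^2; the shutdown threshold is min AVC = $21 (at Q = 6).
With P = $426 above the shutdown price, P = MC gives Q = 11.
At P = $129 ≥ min AVC, set P = MC: Q = 8. The firm stays open but cuts output.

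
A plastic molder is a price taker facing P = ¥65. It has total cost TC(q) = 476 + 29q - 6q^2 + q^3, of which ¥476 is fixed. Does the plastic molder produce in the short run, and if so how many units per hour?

Produce at q = 6

From TC, MC = TC'(q) = 29 - 12q + 3q^2 and AVC = VC/q = 29 - 6q + q^2.
AVC hits its minimum where MC = AVC, at q = 3, giving min AVC = 29 - 6·3 + 3^2 = ¥20.
P = ¥65 exceeds min AVC = ¥20, so the firm stays open.
P = MC gives -36 - 12q + 3q^2 = 0, with roots -2 and 6. Take the larger (rising MC): q* = 6.
Check: AVC at q = 6 is ¥29 ≤ P, so revenue covers variable cost.
Profit = P·q − TC = 65·6 − 650 = -¥260, a loss, but smaller than the ¥476 fixed cost the firm would lose by shutting down.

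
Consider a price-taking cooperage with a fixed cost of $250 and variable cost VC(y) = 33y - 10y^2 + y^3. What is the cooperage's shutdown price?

The firm shuts down when price falls below the minimum of average variable cost. AVC = VC/y = 33 - 10y + y^2.
dAVC/dy = -10 + 2y = 0 gives y = 5. min AVC = 33 - 10·5 + 5^2 = 8.
For P < $8 the firm produces nothing.

$8 per unit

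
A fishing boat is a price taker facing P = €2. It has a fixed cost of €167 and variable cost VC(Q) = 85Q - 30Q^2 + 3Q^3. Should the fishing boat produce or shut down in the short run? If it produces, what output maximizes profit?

Strip out fixed cost: VC = 85Q - 30Q^2 + 3Q^3. Then AVC = 85 - 30Q + 3Q^2 and MC = 85 - 60Q + 9Q^2.
AVC hits its minimum where MC = AVC, at Q = 5, giving min AVC = 85 - 30·5 + 3·5^2 = €10.
With P < min AVC (€2 < €10), every unit sold adds to the loss.
The firm minimizes its loss by shutting down and losing only its fixed cost of €167.

Shut down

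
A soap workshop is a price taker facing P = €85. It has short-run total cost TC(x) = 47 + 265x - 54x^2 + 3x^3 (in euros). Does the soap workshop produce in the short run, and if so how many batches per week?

Strip out fixed cost: VC = 265x - 54x^2 + 3x^3. Then AVC = 265 - 54x + 3x^2 and MC = 265 - 108x + 9x^2.
AVC hits its minimum where MC = AVC, at x = 9, giving min AVC = 265 - 54·9 + 3·9^2 = €22.
Because €85 ≥ €22, revenue can cover variable cost; the firm operates.
P = MC gives 180 - 108x + 9x^2 = 0, with roots 2 and 10. Take the larger (rising MC): x* = 10.
Check: AVC at x = 10 is €25 ≤ P, so revenue covers variable cost.
Profit = P·x − TC = 85·10 − 297 = €553.

Produce at x = 10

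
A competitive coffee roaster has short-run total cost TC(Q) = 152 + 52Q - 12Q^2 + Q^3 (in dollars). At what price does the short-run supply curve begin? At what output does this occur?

$16 per unit, at Q = 6

The shutdown price is the minimum of AVC. VC = 52Q - 12Q^2 + Q^3, so AVC = 52 - 12Q + Q^2.
At the minimum of AVC, MC = AVC. MC = 52 - 24Q + 3Q^2; setting MC = AVC gives 2Q^2 - 12Q = 0, so Q = 6. min AVC = 16.
For P < $16 the firm produces nothing.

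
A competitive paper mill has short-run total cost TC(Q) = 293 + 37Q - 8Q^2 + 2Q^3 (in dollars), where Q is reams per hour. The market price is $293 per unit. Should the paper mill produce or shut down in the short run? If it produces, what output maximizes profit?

Produce at Q = 8

Strip out fixed cost: VC = 37Q - 8Q^2 + 2Q^3. Then AVC = 37 - 8Q + 2Q^2 and MC = 37 - 16Q + 6Q^2.
AVC is minimized where dAVC/dQ = -8 + 4Q = 0, at Q = 2; min AVC = 37 - 8·2 + 2·2^2 = $29.
Because $293 ≥ $29, revenue can cover variable cost; the firm operates.
P = MC gives -256 - 16Q + 6Q^2 = 0, with roots -16/3 and 8. Take the larger (rising MC): Q* = 8.
Check: AVC at Q = 8 is $101 ≤ P, so revenue covers variable cost.
Profit = P·Q − TC = 293·8 − 1101 = $1243.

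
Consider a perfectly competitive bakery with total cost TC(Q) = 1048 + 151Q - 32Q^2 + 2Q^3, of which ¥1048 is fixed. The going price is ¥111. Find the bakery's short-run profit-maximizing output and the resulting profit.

AVC = 151 - 32Q + 2Q^2 has its minimum ¥23 at Q = 8; price ¥111 clears that bar, so the firm operates.
With MC = 151 - 64Q + 6Q^2, P = MC on the upward-sloping part at Q* = 10.
TR = 111·10 = 1110. TC = 1048 + 310 = 1358. Profit = 1110 − 1358 = -¥248.
Shutting down would mean losing the fixed cost of ¥1048, so operating at a loss of ¥248 is better by ¥800.

Profit = -¥248 at Q = 10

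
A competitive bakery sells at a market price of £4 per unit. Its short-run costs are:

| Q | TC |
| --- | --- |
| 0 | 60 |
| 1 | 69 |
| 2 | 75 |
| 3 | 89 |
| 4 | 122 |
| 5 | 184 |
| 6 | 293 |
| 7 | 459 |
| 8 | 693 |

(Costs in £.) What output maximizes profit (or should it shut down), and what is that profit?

Q = 0 (shut down); profit = -£60

Profit at each row (π = 4Q − TC): Q=0: -60; Q=1: -65; Q=2: -67; Q=3: -77; Q=4: -106; Q=5: -164; Q=6: -269; Q=7: -431; Q=8: -661.
Profit is highest at Q = 0. Equivalently, the lowest AVC in the table is 15/2 ≈ £7.50 at Q = 2, and P = £4 falls below it — price never covers variable cost, so the firm shuts down and loses only its fixed cost.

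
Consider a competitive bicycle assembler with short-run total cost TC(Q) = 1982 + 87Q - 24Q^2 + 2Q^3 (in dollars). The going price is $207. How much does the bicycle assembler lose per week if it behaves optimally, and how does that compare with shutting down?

AVC = 87 - 24Q + 2Q^2; min AVC = $15 at Q = 6. Since P = $207 ≥ min AVC, the firm produces.
With MC = 87 - 48Q + 6Q^2, P = MC on the upward-sloping part at Q* = 10.
TR = 207·10 = 2070. TC = 1982 + 470 = 2452. Profit = 2070 − 2452 = -$382.
Shutting down would mean losing the fixed cost of $1982, so operating at a loss of $382 is better by $1600.

Profit = -$382 at Q = 10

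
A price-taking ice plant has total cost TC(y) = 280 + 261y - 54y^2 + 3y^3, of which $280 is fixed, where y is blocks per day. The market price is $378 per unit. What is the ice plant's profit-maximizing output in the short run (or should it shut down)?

Strip out fixed cost: VC = 261y - 54y^2 + 3y^3. Then AVC = 261 - 54y + 3y^2 and MC = 261 - 108y + 9y^2.
The AVC parabola has its vertex at y = 54/6 = 9, where AVC = 261 - 54·9 + 3·9^2 = $18.
Since P = $378 ≥ min AVC = $18, price covers variable cost and the firm should produce.
Solving P = MC: -117 - 108y + 9y^2 = 0 ⇒ y = -1 or 13. On the upward-sloping branch, y* = 13.
Check: AVC at y = 13 is $66 ≤ P, so revenue covers variable cost.
Profit = P·y − TC = 378·13 − 1138 = $3776.

Produce at y = 13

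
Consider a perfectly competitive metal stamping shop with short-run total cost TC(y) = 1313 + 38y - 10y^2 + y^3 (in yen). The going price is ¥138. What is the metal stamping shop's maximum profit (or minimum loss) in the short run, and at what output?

AVC = 38 - 10y + y^2 has its minimum ¥13 at y = 5; price ¥138 clears that bar, so the firm operates.
MC = 38 - 20y + 3y^2. Setting P = MC and taking the root on the rising branch gives y* = 10.
TR = 138·10 = 1380. TC = 1313 + 380 = 1693. Profit = 1380 − 1693 = -¥313.
Shutting down would mean losing the fixed cost of ¥1313, so operating at a loss of ¥313 is better by ¥1000.

Profit = -¥313 at y = 10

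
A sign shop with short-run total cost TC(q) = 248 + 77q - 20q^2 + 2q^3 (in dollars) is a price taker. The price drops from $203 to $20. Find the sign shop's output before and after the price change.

Output falls from 9 to 0 (the firm shuts down)

AVC = 77 - 20q + 2q^2, minimized at q = 5 where min AVC = $27. MC = 77 - 40q + 6q^2.
At P = $203 ≥ min AVC, set P = MC on the rising branch: q = 9.
At P = $20 < min AVC = $27, price no longer covers variable cost at any output, so the firm shuts down: q = 0.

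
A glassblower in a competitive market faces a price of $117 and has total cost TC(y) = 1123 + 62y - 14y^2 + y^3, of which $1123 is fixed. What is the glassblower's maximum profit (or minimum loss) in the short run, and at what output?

AVC = 62 - 14y + y^2 has its minimum $13 at y = 7; price $117 clears that bar, so the firm operates.
MC = 62 - 28y + 3y^2. Setting P = MC and taking the root on the rising branch gives y* = 11.
TR = 117·11 = 1287. TC = 1123 + 319 = 1442. Profit = 1287 − 1442 = -$155.
By producing, the firm covers all variable cost plus $968 of fixed cost; shutting down would lose the full $1123.

Profit = -$155 at y = 11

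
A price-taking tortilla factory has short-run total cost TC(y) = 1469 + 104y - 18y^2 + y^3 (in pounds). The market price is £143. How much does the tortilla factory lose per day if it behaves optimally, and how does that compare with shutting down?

Profit = -£117 at y = 13

AVC = 104 - 18y + y^2; min AVC = £23 at y = 9. Since P = £143 ≥ min AVC, the firm produces.
MC = 104 - 36y + 3y^2. Setting P = MC and taking the root on the rising branch gives y* = 13.
TR = 143·13 = 1859. TC = 1469 + 507 = 1976. Profit = 1859 − 1976 = -£117.
That loss of £117 beats the £1469 the firm would lose by shutting down; producing recovers £1352 of fixed cost.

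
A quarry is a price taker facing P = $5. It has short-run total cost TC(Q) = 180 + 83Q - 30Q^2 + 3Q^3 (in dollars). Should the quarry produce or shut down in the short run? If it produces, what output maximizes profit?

Shut down

Variable cost is VC = 83Q - 30Q^2 + 3Q^3, so AVC = VC/Q = 83 - 30Q + 3Q^2 and MC = dTC/dQ = 83 - 60Q + 9Q^2.
The AVC parabola has its vertex at Q = 30/6 = 5, where AVC = 83 - 30·5 + 3·5^2 = $8.
Since P = $5 < min AVC = $8, price fails to cover variable cost at any output.
Shutting down limits the loss to fixed cost, $180.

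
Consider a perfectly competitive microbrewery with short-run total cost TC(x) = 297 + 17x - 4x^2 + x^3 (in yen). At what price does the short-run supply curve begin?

The shutdown price is the minimum of AVC. VC = 17x - 4x^2 + x^3, so AVC = 17 - 4x + x^2.
dAVC/dx = -4 + 2x = 0 gives x = 2. min AVC = 17 - 4·2 + 2^2 = 13.
The firm shuts down for any P below ¥13.

¥13 per unit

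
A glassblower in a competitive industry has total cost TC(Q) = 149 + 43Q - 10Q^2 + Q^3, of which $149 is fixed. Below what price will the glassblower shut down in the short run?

$18 per unit

Short-run supply begins at min AVC. From VC = 43Q - 10Q^2 + Q^3, AVC = 43 - 10Q + Q^2.
At the minimum of AVC, MC = AVC. MC = 43 - 20Q + 3Q^2; setting MC = AVC gives 2Q^2 - 10Q = 0, so Q = 5. min AVC = 18.
For P < $18 the firm produces nothing.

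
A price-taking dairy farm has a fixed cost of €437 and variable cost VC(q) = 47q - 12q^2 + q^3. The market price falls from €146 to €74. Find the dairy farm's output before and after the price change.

AVC = 47 - 12q + q^2, minimized at q = 6 where min AVC = €11. MC = 47 - 24q + 3q^2.
With P = €146 above the shutdown price, P = MC gives q = 11.
At P = €74 ≥ min AVC, set P = MC: q = 9. The firm stays open but cuts output.

Output falls from 11 to 9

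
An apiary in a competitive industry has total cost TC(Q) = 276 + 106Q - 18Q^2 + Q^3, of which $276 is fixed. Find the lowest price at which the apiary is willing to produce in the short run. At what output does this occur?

$25 per unit, at Q = 9

The shutdown price is the minimum of AVC. VC = 106Q - 18Q^2 + Q^3, so AVC = 106 - 18Q + Q^2.
dAVC/dQ = -18 + 2Q = 0 gives Q = 9. min AVC = 106 - 18·9 + 9^2 = 25.
For P < $25 the firm produces nothing.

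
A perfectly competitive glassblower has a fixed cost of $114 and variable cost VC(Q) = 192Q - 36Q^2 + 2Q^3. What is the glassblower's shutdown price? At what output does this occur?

$30 per unit, at Q = 9

The shutdown price is the minimum of AVC. VC = 192Q - 36Q^2 + 2Q^3, so AVC = 192 - 36Q + 2Q^2.
dAVC/dQ = -36 + 4Q = 0 gives Q = 9. min AVC = 192 - 36·9 + 2·9^2 = 30.
For P < $30 the firm produces nothing.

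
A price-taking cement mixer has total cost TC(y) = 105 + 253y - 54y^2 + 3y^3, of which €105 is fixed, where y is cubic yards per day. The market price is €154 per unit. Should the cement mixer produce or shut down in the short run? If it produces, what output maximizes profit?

Strip out fixed cost: VC = 253y - 54y^2 + 3y^3. Then AVC = 253 - 54y + 3y^2 and MC = 253 - 108y + 9y^2.
AVC hits its minimum where MC = AVC, at y = 9, giving min AVC = 253 - 54·9 + 3·9^2 = €10.
Since P = €154 ≥ min AVC = €10, price covers variable cost and the firm should produce.
Set P = MC: 154 = 253 - 108y + 9y^2 → 99 - 108y + 9y^2 = 0. The roots are y = 1 and y = 11; the profit-maximizing output is on the rising part of MC, so y* = 11.
Check: AVC at y = 11 is €22 ≤ P, so revenue covers variable cost.
Profit = P·y − TC = 154·11 − 347 = €1347.

Produce at y = 11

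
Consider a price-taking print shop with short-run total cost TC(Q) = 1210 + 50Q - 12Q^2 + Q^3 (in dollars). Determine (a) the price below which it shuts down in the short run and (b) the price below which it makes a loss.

Shutdown price = $14; break-even price = $149

AVC = 50 - 12Q + Q^2; minimized at Q = 6, giving min AVC = $14. That is the shutdown price.
ATC = 1210/Q + 50 - 12Q + Q^2. Setting dATC/dQ = −1210/Q^2 − 12 + 2Q = 0 gives Q = 11 (since 2·11^3 − 12·11^2 = 1210).
min ATC = 1210/11 + 50 − 12·11 + 11^2 = $149. That is the break-even price.
Between these two prices the firm operates at a loss; above $149 it earns a profit.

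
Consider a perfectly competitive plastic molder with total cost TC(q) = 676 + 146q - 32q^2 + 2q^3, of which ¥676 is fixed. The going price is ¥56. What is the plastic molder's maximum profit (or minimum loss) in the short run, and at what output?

AVC = 146 - 32q + 2q^2 has its minimum ¥18 at q = 8; price ¥56 clears that bar, so the firm operates.
MC = 146 - 64q + 6q^2. Setting P = MC and taking the root on the rising branch gives q* = 9.
TR = 56·9 = 504. TC = 676 + 180 = 856. Profit = 504 − 856 = -¥352.
That loss of ¥352 beats the ¥676 the firm would lose by shutting down; producing recovers ¥324 of fixed cost.

Profit = -¥352 at q = 9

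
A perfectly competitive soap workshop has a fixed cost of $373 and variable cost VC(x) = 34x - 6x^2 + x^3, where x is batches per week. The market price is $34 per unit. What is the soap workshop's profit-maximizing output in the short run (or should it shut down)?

From TC, MC = TC'(x) = 34 - 12x + 3x^2 and AVC = VC/x = 34 - 6x + x^2.
AVC hits its minimum where MC = AVC, at x = 3, giving min AVC = 34 - 6·3 + 3^2 = $25.
P = $34 exceeds min AVC = $25, so the firm stays open.
Solving P = MC: -12x + 3x^2 = 0 ⇒ x = 0 or 4. On the upward-sloping branch, x* = 4.
Check: AVC at x = 4 is $26 ≤ P, so revenue covers variable cost.
Profit = P·x − TC = 34·4 − 477 = -$341, a loss, but smaller than the $373 fixed cost the firm would lose by shutting down.

Produce at x = 4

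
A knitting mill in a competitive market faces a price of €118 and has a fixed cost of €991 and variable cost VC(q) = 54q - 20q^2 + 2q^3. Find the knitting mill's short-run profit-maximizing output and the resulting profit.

AVC = 54 - 20q + 2q^2 has its minimum €4 at q = 5; price €118 clears that bar, so the firm operates.
With MC = 54 - 40q + 6q^2, P = MC on the upward-sloping part at q* = 8.
TR = 118·8 = 944. TC = 991 + 176 = 1167. Profit = 944 − 1167 = -€223.
Shutting down would mean losing the fixed cost of €991, so operating at a loss of €223 is better by €768.

Profit = -€223 at q = 8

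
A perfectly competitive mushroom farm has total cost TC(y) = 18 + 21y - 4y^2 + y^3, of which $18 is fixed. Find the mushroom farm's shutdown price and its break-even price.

Shutdown price = min AVC. AVC = 21 - 4y + y^2, with vertex at y = 2 and minimum $17.
ATC = 18/y + 21 - 4y + y^2. Setting dATC/dy = −18/y^2 − 4 + 2y = 0 gives y = 3 (since 2·3^3 − 4·3^2 = 18).
min ATC = 18/3 + 21 − 4·3 + 3^2 = $24. That is the break-even price.
Between these two prices the firm operates at a loss; above $24 it earns a profit.

Shutdown price = $17; break-even price = $24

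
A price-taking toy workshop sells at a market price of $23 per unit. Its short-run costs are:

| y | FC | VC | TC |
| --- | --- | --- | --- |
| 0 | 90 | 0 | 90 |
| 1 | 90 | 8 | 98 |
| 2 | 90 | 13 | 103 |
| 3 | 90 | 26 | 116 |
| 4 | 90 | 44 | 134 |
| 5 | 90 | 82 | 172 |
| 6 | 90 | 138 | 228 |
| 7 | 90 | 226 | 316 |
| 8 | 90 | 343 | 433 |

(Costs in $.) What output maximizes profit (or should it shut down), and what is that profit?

Profit at each row (π = 23y − TC): y=0: -90; y=1: -75; y=2: -57; y=3: -47; y=4: -42; y=5: -57; y=6: -90; y=7: -155; y=8: -249.
Profit is maximized at y = 4. AVC there is 44/4 = $11 ≤ P, so producing beats shutting down (which would give -$90).

y = 4; profit = -$42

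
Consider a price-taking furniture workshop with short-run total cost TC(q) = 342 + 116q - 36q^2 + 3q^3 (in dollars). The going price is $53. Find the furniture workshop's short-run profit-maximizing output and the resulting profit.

Profit = -$48 at q = 7

AVC = 116 - 36q + 3q^2; min AVC = $8 at q = 6. Since P = $53 ≥ min AVC, the firm produces.
MC = 116 - 72q + 9q^2. Setting P = MC and taking the root on the rising branch gives q* = 7.
TR = 53·7 = 371. TC = 342 + 77 = 419. Profit = 371 − 419 = -$48.
Shutting down would mean losing the fixed cost of $342, so operating at a loss of $48 is better by $294.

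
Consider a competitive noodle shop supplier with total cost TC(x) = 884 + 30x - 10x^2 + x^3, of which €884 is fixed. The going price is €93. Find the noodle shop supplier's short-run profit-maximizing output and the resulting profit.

AVC = 30 - 10x + x^2; min AVC = €5 at x = 5. Since P = €93 ≥ min AVC, the firm produces.
MC = 30 - 20x + 3x^2. Setting P = MC and taking the root on the rising branch gives x* = 9.
TR = 93·9 = 837. TC = 884 + 189 = 1073. Profit = 837 − 1073 = -€236.
That loss of €236 beats the €884 the firm would lose by shutting down; producing recovers €648 of fixed cost.

Profit = -€236 at x = 9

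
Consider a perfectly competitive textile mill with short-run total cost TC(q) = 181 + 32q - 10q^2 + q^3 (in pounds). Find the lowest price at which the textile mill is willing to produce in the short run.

£7 per unit

Short-run supply begins at min AVC. From VC = 32q - 10q^2 + q^3, AVC = 32 - 10q + q^2.
dAVC/dq = -10 + 2q = 0 gives q = 5. min AVC = 32 - 10·5 + 5^2 = 7.
The firm shuts down for any P below £7.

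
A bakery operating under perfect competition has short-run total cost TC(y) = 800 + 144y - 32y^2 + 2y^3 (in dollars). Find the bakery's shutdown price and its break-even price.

Shutdown price = $16; break-even price = $104

AVC = 144 - 32y + 2y^2; minimized at y = 8, giving min AVC = $16. That is the shutdown price.
ATC = 800/y + 144 - 32y + 2y^2. Setting dATC/dy = −800/y^2 − 32 + 4y = 0 gives y = 10 (since 4·10^3 − 32·10^2 = 800).
min ATC = 800/10 + 144 − 32·10 + 2·10^2 = $104. That is the break-even price.
For $16 ≤ P < $104 the firm produces at a loss; below $16 it shuts down.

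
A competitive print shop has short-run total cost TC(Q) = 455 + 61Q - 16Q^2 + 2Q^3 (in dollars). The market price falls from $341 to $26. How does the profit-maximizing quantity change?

AVC = 61 - 16Q + 2Q^2, minimized at Q = 4 where min AVC = $29. MC = 61 - 32Q + 6Q^2.
With P = $341 above the shutdown price, P = MC gives Q = 10.
At P = $26 < min AVC = $29, price no longer covers variable cost at any output, so the firm shuts down: Q = 0.

Output falls from 10 to 0 (the firm shuts down)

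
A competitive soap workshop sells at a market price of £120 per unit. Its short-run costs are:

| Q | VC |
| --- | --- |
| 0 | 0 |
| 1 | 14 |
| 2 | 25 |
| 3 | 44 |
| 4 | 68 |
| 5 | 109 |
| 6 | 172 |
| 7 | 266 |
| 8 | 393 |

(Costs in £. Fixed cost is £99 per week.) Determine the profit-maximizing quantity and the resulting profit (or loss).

Profit at each row (π = 120Q − TC): Q=0: -99; Q=1: 7; Q=2: 116; Q=3: 217; Q=4: 313; Q=5: 392; Q=6: 449; Q=7: 475; Q=8: 468.
Profit is maximized at Q = 7. AVC there is 266/7 = £38 ≤ P, so producing beats shutting down (which would give -£99).

Q = 7; profit = £475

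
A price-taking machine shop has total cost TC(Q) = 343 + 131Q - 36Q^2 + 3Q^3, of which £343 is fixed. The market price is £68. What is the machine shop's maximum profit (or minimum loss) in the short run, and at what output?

AVC = 131 - 36Q + 3Q^2 has its minimum £23 at Q = 6; price £68 clears that bar, so the firm operates.
With MC = 131 - 72Q + 9Q^2, P = MC on the upward-sloping part at Q* = 7.
TR = 68·7 = 476. TC = 343 + 182 = 525. Profit = 476 − 525 = -£49.
That loss of £49 beats the £343 the firm would lose by shutting down; producing recovers £294 of fixed cost.

Profit = -£49 at Q = 7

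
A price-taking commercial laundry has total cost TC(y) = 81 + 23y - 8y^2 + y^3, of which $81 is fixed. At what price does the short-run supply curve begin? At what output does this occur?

$7 per unit, at y = 4

The firm shuts down when price falls below the minimum of average variable cost. AVC = VC/y = 23 - 8y + y^2.
dAVC/dy = -8 + 2y = 0 gives y = 4. min AVC = 23 - 8·4 + 4^2 = 7.
So the shutdown price is $7.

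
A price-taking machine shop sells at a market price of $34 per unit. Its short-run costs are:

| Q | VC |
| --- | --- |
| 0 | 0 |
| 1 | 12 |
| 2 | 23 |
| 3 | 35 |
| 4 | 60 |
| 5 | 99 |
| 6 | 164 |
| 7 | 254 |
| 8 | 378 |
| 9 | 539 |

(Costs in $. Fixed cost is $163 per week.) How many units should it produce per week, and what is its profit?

Compute π = P·Q − TC at each output: Q=0: -163; Q=1: -141; Q=2: -118; Q=3: -96; Q=4: -87; Q=5: -92; Q=6: -123; Q=7: -179; Q=8: -269; Q=9: -396.
Profit is maximized at Q = 4. AVC there is 60/4 = $15 ≤ P, so producing beats shutting down (which would give -$163).

Q = 4; profit = -$87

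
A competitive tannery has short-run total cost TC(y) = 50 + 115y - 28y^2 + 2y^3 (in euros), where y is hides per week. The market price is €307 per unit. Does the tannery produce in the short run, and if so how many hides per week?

Produce at y = 12

From TC, MC = TC'(y) = 115 - 56y + 6y^2 and AVC = VC/y = 115 - 28y + 2y^2.
The AVC parabola has its vertex at y = 28/4 = 7, where AVC = 115 - 28·7 + 2·7^2 = €17.
Because €307 ≥ €17, revenue can cover variable cost; the firm operates.
P = MC gives -192 - 56y + 6y^2 = 0, with roots -8/3 and 12. Take the larger (rising MC): y* = 12.
Check: AVC at y = 12 is €67 ≤ P, so revenue covers variable cost.
Profit = P·y − TC = 307·12 − 854 = €2830.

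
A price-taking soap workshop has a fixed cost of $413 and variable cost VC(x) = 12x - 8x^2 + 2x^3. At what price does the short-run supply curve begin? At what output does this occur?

$4 per unit, at x = 2

Short-run supply begins at min AVC. From VC = 12x - 8x^2 + 2x^3, AVC = 12 - 8x + 2x^2.
At the minimum of AVC, MC = AVC. MC = 12 - 16x + 6x^2; setting MC = AVC gives 4x^2 - 8x = 0, so x = 2. min AVC = 4.
So the shutdown price is $4.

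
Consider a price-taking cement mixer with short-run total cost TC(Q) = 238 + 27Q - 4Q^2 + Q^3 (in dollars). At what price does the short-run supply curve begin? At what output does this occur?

The firm shuts down when price falls below the minimum of average variable cost. AVC = VC/Q = 27 - 4Q + Q^2.
dAVC/dQ = -4 + 2Q = 0 gives Q = 2. min AVC = 27 - 4·2 + 2^2 = 23.
The firm shuts down for any P below $23.

$23 per unit, at Q = 2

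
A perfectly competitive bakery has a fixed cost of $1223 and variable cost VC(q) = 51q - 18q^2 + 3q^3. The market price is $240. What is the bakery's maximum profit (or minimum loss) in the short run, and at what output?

AVC = 51 - 18q + 3q^2 has its minimum $24 at q = 3; price $240 clears that bar, so the firm operates.
MC = 51 - 36q + 9q^2. Setting P = MC and taking the root on the rising branch gives q* = 7.
TR = 240·7 = 1680. TC = 1223 + 504 = 1727. Profit = 1680 − 1727 = -$47.
By producing, the firm covers all variable cost plus $1176 of fixed cost; shutting down would lose the full $1223.

Profit = -$47 at q = 7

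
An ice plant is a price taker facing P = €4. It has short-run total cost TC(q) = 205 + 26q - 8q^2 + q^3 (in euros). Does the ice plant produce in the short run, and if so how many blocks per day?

From TC, MC = TC'(q) = 26 - 16q + 3q^2 and AVC = VC/q = 26 - 8q + q^2.
The AVC parabola has its vertex at q = 8/2 = 4, where AVC = 26 - 8·4 + 4^2 = €10.
With P < min AVC (€4 < €10), every unit sold adds to the loss.
The firm minimizes its loss by shutting down and losing only its fixed cost of €205.

Shut down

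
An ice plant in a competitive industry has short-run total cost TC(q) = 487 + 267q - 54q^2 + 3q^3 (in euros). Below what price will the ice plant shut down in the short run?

The firm shuts down when price falls below the minimum of average variable cost. AVC = VC/q = 267 - 54q + 3q^2.
dAVC/dq = -54 + 6q = 0 gives q = 9. min AVC = 267 - 54·9 + 3·9^2 = 24.
So the shutdown price is €24.

€24 per unit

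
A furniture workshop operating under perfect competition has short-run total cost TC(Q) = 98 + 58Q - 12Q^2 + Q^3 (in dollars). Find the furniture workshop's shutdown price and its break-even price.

Shutdown price = $22; break-even price = $37

AVC = 58 - 12Q + Q^2; minimized at Q = 6, giving min AVC = $22. That is the shutdown price.
ATC = 98/Q + 58 - 12Q + Q^2. Setting dATC/dQ = −98/Q^2 − 12 + 2Q = 0 gives Q = 7 (since 2·7^3 − 12·7^2 = 98).
min ATC = 98/7 + 58 − 12·7 + 7^2 = $37. That is the break-even price.
For $22 ≤ P < $37 the firm produces at a loss; below $22 it shuts down.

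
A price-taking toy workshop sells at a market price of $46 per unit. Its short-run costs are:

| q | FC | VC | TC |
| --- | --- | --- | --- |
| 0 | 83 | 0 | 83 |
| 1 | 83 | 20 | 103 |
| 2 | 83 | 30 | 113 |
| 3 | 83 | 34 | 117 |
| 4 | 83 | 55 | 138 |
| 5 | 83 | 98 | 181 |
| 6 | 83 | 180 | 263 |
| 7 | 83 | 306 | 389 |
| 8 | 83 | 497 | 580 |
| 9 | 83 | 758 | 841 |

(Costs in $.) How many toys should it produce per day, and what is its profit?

Profit at each row (π = 46q − TC): q=0: -83; q=1: -57; q=2: -21; q=3: 21; q=4: 46; q=5: 49; q=6: 13; q=7: -67; q=8: -212; q=9: -427.
Profit is maximized at q = 5. AVC there is 98/5 = $19.60 ≤ P, so producing beats shutting down (which would give -$83).

q = 5; profit = $49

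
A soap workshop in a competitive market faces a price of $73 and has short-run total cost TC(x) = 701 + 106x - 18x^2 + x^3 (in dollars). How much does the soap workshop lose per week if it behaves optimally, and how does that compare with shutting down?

AVC = 106 - 18x + x^2; min AVC = $25 at x = 9. Since P = $73 ≥ min AVC, the firm produces.
With MC = 106 - 36x + 3x^2, P = MC on the upward-sloping part at x* = 11.
TR = 73·11 = 803. TC = 701 + 319 = 1020. Profit = 803 − 1020 = -$217.
That loss of $217 beats the $701 the firm would lose by shutting down; producing recovers $484 of fixed cost.

Profit = -$217 at x = 11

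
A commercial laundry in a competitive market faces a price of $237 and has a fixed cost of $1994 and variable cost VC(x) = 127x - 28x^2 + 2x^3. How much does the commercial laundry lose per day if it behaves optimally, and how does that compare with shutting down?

Profit = -$58 at x = 11

AVC = 127 - 28x + 2x^2 has its minimum $29 at x = 7; price $237 clears that bar, so the firm operates.
With MC = 127 - 56x + 6x^2, P = MC on the upward-sloping part at x* = 11.
TR = 237·11 = 2607. TC = 1994 + 671 = 2665. Profit = 2607 − 2665 = -$58.
By producing, the firm covers all variable cost plus $1936 of fixed cost; shutting down would lose the full $1994.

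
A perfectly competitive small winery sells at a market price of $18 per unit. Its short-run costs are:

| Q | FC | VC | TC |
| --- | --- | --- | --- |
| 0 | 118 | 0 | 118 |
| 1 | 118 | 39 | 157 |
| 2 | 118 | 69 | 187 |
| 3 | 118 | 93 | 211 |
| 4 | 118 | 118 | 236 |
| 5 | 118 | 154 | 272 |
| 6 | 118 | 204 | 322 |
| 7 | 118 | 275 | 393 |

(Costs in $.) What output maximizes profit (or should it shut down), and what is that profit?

Q = 0 (shut down); profit = -$118

Profit at each row (π = 18Q − TC): Q=0: -118; Q=1: -139; Q=2: -151; Q=3: -157; Q=4: -164; Q=5: -182; Q=6: -214; Q=7: -267.
Profit is highest at Q = 0. Equivalently, the lowest AVC in the table is 118/4 ≈ $29.50 at Q = 4, and P = $18 falls below it — price never covers variable cost, so the firm shuts down and loses only its fixed cost.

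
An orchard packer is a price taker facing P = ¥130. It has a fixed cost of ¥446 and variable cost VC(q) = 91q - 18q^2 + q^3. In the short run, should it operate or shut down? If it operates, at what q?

Strip out fixed cost: VC = 91q - 18q^2 + q^3. Then AVC = 91 - 18q + q^2 and MC = 91 - 36q + 3q^2.
AVC hits its minimum where MC = AVC, at q = 9, giving min AVC = 91 - 18·9 + 9^2 = ¥10.
Because ¥130 ≥ ¥10, revenue can cover variable cost; the firm operates.
Set P = MC: 130 = 91 - 36q + 3q^2 → -39 - 36q + 3q^2 = 0. The roots are q = -1 and q = 13; the profit-maximizing output is on the rising part of MC, so q* = 13.
Check: AVC at q = 13 is ¥26 ≤ P, so revenue covers variable cost.
Profit = P·q − TC = 130·13 − 784 = ¥906.

Produce at q = 13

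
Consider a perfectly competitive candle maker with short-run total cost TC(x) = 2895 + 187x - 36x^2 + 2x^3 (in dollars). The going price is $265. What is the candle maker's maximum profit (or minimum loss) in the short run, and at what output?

Profit = -$191 at x = 13

AVC = 187 - 36x + 2x^2; min AVC = $25 at x = 9. Since P = $265 ≥ min AVC, the firm produces.
MC = 187 - 72x + 6x^2. Setting P = MC and taking the root on the rising branch gives x* = 13.
TR = 265·13 = 3445. TC = 2895 + 741 = 3636. Profit = 3445 − 3636 = -$191.
By producing, the firm covers all variable cost plus $2704 of fixed cost; shutting down would lose the full $2895.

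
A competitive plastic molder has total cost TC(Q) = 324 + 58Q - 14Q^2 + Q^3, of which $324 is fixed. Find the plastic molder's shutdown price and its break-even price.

Shutdown price = $9; break-even price = $49

Shutdown price = min AVC. AVC = 58 - 14Q + Q^2, with vertex at Q = 7 and minimum $9.
ATC = 324/Q + 58 - 14Q + Q^2. Setting dATC/dQ = −324/Q^2 − 14 + 2Q = 0 gives Q = 9 (since 2·9^3 − 14·9^2 = 324).
min ATC = 324/9 + 58 − 14·9 + 9^2 = $49. That is the break-even price.
Between these two prices the firm operates at a loss; above $49 it earns a profit.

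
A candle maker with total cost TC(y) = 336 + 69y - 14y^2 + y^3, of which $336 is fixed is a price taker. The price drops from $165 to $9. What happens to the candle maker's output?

MC = 69 - 28y + 3y^2; the shutdown threshold is min AVC = $20 (at y = 7).
With P = $165 above the shutdown price, P = MC gives y = 12.
At P = $9 < min AVC = $20, price no longer covers variable cost at any output, so the firm shuts down: y = 0.

Output falls from 12 to 0 (the firm shuts down)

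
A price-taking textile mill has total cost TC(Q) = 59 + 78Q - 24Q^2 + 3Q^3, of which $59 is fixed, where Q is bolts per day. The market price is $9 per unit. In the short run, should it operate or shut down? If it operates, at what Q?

Shut down

From TC, MC = TC'(Q) = 78 - 48Q + 9Q^2 and AVC = VC/Q = 78 - 24Q + 3Q^2.
AVC hits its minimum where MC = AVC, at Q = 4, giving min AVC = 78 - 24·4 + 3·4^2 = $30.
With P < min AVC ($9 < $30), every unit sold adds to the loss.
Shutting down limits the loss to fixed cost, $59.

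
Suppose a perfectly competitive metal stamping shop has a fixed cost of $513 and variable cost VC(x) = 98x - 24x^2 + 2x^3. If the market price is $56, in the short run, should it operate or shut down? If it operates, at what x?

Produce at x = 7

Variable cost is VC = 98x - 24x^2 + 2x^3, so AVC = VC/x = 98 - 24x + 2x^2 and MC = dTC/dx = 98 - 48x + 6x^2.
AVC is minimized where dAVC/dx = -24 + 4x = 0, at x = 6; min AVC = 98 - 24·6 + 2·6^2 = $26.
Because $56 ≥ $26, revenue can cover variable cost; the firm operates.
Solving P = MC: 42 - 48x + 6x^2 = 0 ⇒ x = 1 or 7. On the upward-sloping branch, x* = 7.
Check: AVC at x = 7 is $28 ≤ P, so revenue covers variable cost.
Profit = P·x − TC = 56·7 − 709 = -$317, a loss, but smaller than the $513 fixed cost the firm would lose by shutting down.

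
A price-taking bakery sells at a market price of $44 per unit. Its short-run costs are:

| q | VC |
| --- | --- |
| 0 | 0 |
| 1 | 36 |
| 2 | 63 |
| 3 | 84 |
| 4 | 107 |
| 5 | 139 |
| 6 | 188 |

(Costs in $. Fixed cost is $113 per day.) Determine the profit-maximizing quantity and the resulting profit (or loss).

Profit at each row (π = 44q − TC): q=0: -113; q=1: -105; q=2: -88; q=3: -65; q=4: -44; q=5: -32; q=6: -37.
Profit is maximized at q = 5. AVC there is 139/5 = $27.80 ≤ P, so producing beats shutting down (which would give -$113).

q = 5; profit = -$32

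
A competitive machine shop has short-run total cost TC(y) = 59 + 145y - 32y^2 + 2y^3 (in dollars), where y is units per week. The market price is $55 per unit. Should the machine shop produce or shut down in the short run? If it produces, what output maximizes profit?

Strip out fixed cost: VC = 145y - 32y^2 + 2y^3. Then AVC = 145 - 32y + 2y^2 and MC = 145 - 64y + 6y^2.
The AVC parabola has its vertex at y = 32/4 = 8, where AVC = 145 - 32·8 + 2·8^2 = $17.
Because $55 ≥ $17, revenue can cover variable cost; the firm operates.
Solving P = MC: 90 - 64y + 6y^2 = 0 ⇒ y = 5/3 or 9. On the upward-sloping branch, y* = 9.
Check: AVC at y = 9 is $19 ≤ P, so revenue covers variable cost.
Profit = P·y − TC = 55·9 − 230 = $265.

Produce at y = 9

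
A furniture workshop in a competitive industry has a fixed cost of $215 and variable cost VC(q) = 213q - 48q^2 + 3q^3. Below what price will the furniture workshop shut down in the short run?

$21 per unit

The shutdown price is the minimum of AVC. VC = 213q - 48q^2 + 3q^3, so AVC = 213 - 48q + 3q^2.
At the minimum of AVC, MC = AVC. MC = 213 - 96q + 9q^2; setting MC = AVC gives 6q^2 - 48q = 0, so q = 8. min AVC = 21.
The firm shuts down for any P below $21.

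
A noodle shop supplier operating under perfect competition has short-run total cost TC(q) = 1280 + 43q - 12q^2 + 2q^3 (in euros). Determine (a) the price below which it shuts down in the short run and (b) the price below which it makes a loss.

AVC = 43 - 12q + 2q^2; minimized at q = 3, giving min AVC = €25. That is the shutdown price.
ATC = 1280/q + 43 - 12q + 2q^2. Setting dATC/dq = −1280/q^2 − 12 + 4q = 0 gives q = 8 (since 4·8^3 − 12·8^2 = 1280).
min ATC = 1280/8 + 43 − 12·8 + 2·8^2 = €235. That is the break-even price.
Between these two prices the firm operates at a loss; above €235 it earns a profit.

Shutdown price = €25; break-even price = €235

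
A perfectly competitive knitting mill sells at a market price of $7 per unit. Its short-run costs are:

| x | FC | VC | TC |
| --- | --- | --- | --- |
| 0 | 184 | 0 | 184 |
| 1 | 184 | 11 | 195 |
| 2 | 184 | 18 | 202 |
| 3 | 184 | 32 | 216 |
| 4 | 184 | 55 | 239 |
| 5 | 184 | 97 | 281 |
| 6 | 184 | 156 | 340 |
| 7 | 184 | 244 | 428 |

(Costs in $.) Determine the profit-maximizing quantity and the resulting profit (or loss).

Compute π = P·x − TC at each output: x=0: -184; x=1: -188; x=2: -188; x=3: -195; x=4: -211; x=5: -246; x=6: -298; x=7: -379.
Profit is highest at x = 0. Equivalently, the lowest AVC in the table is 18/2 ≈ $9 at x = 2, and P = $7 falls below it — price never covers variable cost, so the firm shuts down and loses only its fixed cost.

x = 0 (shut down); profit = -$184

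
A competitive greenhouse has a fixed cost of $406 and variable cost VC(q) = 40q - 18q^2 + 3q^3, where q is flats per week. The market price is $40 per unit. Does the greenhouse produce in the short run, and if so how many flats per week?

Strip out fixed cost: VC = 40q - 18q^2 + 3q^3. Then AVC = 40 - 18q + 3q^2 and MC = 40 - 36q + 9q^2.
AVC is minimized where dAVC/dq = -18 + 6q = 0, at q = 3; min AVC = 40 - 18·3 + 3·3^2 = $13.
P = $40 exceeds min AVC = $13, so the firm stays open.
Set P = MC: 40 = 40 - 36q + 9q^2 → -36q + 9q^2 = 0. The roots are q = 0 and q = 4; the profit-maximizing output is on the rising part of MC, so q* = 4.
Check: AVC at q = 4 is $16 ≤ P, so revenue covers variable cost.
Profit = P·q − TC = 40·4 − 470 = -$310, a loss, but smaller than the $406 fixed cost the firm would lose by shutting down.

Produce at q = 4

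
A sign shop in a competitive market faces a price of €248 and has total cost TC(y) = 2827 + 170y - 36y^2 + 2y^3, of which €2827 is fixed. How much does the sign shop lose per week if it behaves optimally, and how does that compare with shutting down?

AVC = 170 - 36y + 2y^2; min AVC = €8 at y = 9. Since P = €248 ≥ min AVC, the firm produces.
MC = 170 - 72y + 6y^2. Setting P = MC and taking the root on the rising branch gives y* = 13.
TR = 248·13 = 3224. TC = 2827 + 520 = 3347. Profit = 3224 − 3347 = -€123.
That loss of €123 beats the €2827 the firm would lose by shutting down; producing recovers €2704 of fixed cost.

Profit = -€123 at y = 13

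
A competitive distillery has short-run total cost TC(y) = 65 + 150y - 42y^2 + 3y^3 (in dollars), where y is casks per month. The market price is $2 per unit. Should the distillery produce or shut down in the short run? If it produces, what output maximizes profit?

Shut down

Strip out fixed cost: VC = 150y - 42y^2 + 3y^3. Then AVC = 150 - 42y + 3y^2 and MC = 150 - 84y + 9y^2.
AVC hits its minimum where MC = AVC, at y = 7, giving min AVC = 150 - 42·7 + 3·7^2 = $3.
Since P = $2 < min AVC = $3, price fails to cover variable cost at any output.
Best response: produce nothing and absorb the $65 fixed cost.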